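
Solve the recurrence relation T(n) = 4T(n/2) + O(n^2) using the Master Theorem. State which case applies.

Master Theorem for T(n) = 4T(n/2) + O(n^2):

a = 4, b = 2, c = 2
log_b(a) = log_2(4) = 2.0000

Case 2: c = 2 = log_2(4) = 2.0000
T(n) = O(n^2 log n) = O(n^2 log n)

For T(n) = 4T(n/2) + O(n^2): log_2(4) = 2.0000. This is Case 2 of the Master Theorem (c = log_b(a), equal work at all levels), giving O(n^2 log n).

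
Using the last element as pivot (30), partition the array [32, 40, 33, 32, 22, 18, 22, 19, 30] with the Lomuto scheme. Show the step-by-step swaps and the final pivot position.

Lomuto partition with pivot = 30:

Initial array: [32, 40, 33, 32, 22, 18, 22, 19, 30]

arr[0]=32 > 30: no swap
arr[1]=40 > 30: no swap
arr[2]=33 > 30: no swap
arr[3]=32 > 30: no swap
arr[4]=22 <= 30: swap with position 0, array becomes [22, 40, 33, 32, 32, 18, 22, 19, 30]
arr[5]=18 <= 30: swap with position 1, array becomes [22, 18, 33, 32, 32, 40, 22, 19, 30]
arr[6]=22 <= 30: swap with position 2, array becomes [22, 18, 22, 32, 32, 40, 33, 19, 30]
arr[7]=19 <= 30: swap with position 3, array becomes [22, 18, 22, 19, 32, 40, 33, 32, 30]

Place pivot at position 4: [22, 18, 22, 19, 30, 40, 33, 32, 32]
Pivot position: 4

After partitioning with pivot 30, the array becomes [22, 18, 22, 19, 30, 40, 33, 32, 32]. The pivot is placed at index 4. All elements to the left of the pivot are <= 30, and all elements to the right are > 30.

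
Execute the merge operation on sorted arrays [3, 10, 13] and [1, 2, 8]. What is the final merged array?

Merging process:

Compare 3 vs 1: take 1 from right. Merged: [1]
Compare 3 vs 2: take 2 from right. Merged: [1, 2]
Compare 3 vs 8: take 3 from left. Merged: [1, 2, 3]
Compare 10 vs 8: take 8 from right. Merged: [1, 2, 3, 8]
Append remaining from left: [10, 13]. Merged: [1, 2, 3, 8, 10, 13]

Final merged array: [1, 2, 3, 8, 10, 13]
Total comparisons: 4

The merged array is [1, 2, 3, 8, 10, 13], requiring 4 comparisons. The merge step runs in O(n) time where n is the total number of elements.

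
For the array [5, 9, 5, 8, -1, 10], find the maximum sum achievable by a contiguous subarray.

Using Kadane's algorithm on [5, 9, 5, 8, -1, 10]:

Scanning through the array:
Position 1 (value 9): max_ending_here = 14, max_so_far = 14
Position 2 (value 5): max_ending_here = 19, max_so_far = 19
Position 3 (value 8): max_ending_here = 27, max_so_far = 27
Position 4 (value -1): max_ending_here = 26, max_so_far = 27
Position 5 (value 10): max_ending_here = 36, max_so_far = 36

Maximum subarray: [5, 9, 5, 8, -1, 10]
Maximum sum: 36

The maximum subarray is [5, 9, 5, 8, -1, 10] with sum 36. This subarray runs from index 0 to index 5.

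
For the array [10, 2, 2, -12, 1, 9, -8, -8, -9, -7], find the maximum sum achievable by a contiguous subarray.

Using Kadane's algorithm on [10, 2, 2, -12, 1, 9, -8, -8, -9, -7]:

Scanning through the array:
Position 1 (value 2): max_ending_here = 12, max_so_far = 12
Position 2 (value 2): max_ending_here = 14, max_so_far = 14
Position 3 (value -12): max_ending_here = 2, max_so_far = 14
Position 4 (value 1): max_ending_here = 3, max_so_far = 14
Position 5 (value 9): max_ending_here = 12, max_so_far = 14
Position 6 (value -8): max_ending_here = 4, max_so_far = 14
Position 7 (value -8): max_ending_here = -4, max_so_far = 14
Position 8 (value -9): max_ending_here = -9, max_so_far = 14
Position 9 (value -7): max_ending_here = -7, max_so_far = 14

Maximum subarray: [10, 2, 2]
Maximum sum: 14

The maximum subarray is [10, 2, 2] with sum 14. This subarray runs from index 0 to index 2.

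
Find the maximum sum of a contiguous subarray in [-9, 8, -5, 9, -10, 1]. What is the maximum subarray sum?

Using Kadane's algorithm on [-9, 8, -5, 9, -10, 1]:

Scanning through the array:
Position 1 (value 8): max_ending_here = 8, max_so_far = 8
Position 2 (value -5): max_ending_here = 3, max_so_far = 8
Position 3 (value 9): max_ending_here = 12, max_so_far = 12
Position 4 (value -10): max_ending_here = 2, max_so_far = 12
Position 5 (value 1): max_ending_here = 3, max_so_far = 12

Maximum subarray: [8, -5, 9]
Maximum sum: 12

The maximum subarray is [8, -5, 9] with sum 12. This subarray runs from index 1 to index 3.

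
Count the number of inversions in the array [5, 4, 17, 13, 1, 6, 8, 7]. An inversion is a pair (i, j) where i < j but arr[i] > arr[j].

Finding inversions in [5, 4, 17, 13, 1, 6, 8, 7]:

(0, 1): arr[0]=5 > arr[1]=4
(0, 4): arr[0]=5 > arr[4]=1
(1, 4): arr[1]=4 > arr[4]=1
(2, 3): arr[2]=17 > arr[3]=13
(2, 4): arr[2]=17 > arr[4]=1
(2, 5): arr[2]=17 > arr[5]=6
(2, 6): arr[2]=17 > arr[6]=8
(2, 7): arr[2]=17 > arr[7]=7
(3, 4): arr[3]=13 > arr[4]=1
(3, 5): arr[3]=13 > arr[5]=6
(3, 6): arr[3]=13 > arr[6]=8
(3, 7): arr[3]=13 > arr[7]=7
(6, 7): arr[6]=8 > arr[7]=7

Total inversions: 13

The array has 13 inversion(s): (0,1), (0,4), (1,4), (2,3), (2,4), (2,5), (2,6), (2,7), (3,4), (3,5), (3,6), (3,7), (6,7). Each pair (i,j) satisfies i < j and arr[i] > arr[j].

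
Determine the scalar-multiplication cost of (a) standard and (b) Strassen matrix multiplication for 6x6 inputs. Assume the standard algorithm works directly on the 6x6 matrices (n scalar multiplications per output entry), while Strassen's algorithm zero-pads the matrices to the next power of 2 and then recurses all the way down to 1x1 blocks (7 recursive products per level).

Matrix multiplication for 6x6 matrices:

Strassen's algorithm requires power-of-2 dimensions. Pad 6x6 to 8x8 (next power of 2).

Standard algorithm: 6^3 = 216 multiplications
Strassen's algorithm: 7^(log2(8)) = 7^3 = 343 multiplications
Difference: 216 - 343 = -127 (Strassen uses MORE here due to padding overhead — for small or just-over-power-of-2 n, padding can outweigh the per-level savings)

Standard: 216 multiplications (6^3). Strassen: 343 multiplications (7^3, after padding to 8x8). Strassen reduces 8 recursive multiplications to 7 at each level.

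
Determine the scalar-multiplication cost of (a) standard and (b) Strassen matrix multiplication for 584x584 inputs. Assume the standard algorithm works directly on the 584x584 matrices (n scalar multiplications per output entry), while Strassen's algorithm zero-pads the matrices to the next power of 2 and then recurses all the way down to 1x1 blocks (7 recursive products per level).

Matrix multiplication for 584x584 matrices:

Strassen's algorithm requires power-of-2 dimensions. Pad 584x584 to 1024x1024 (next power of 2).

Standard algorithm: 584^3 = 199176704 multiplications
Strassen's algorithm: 7^(log2(1024)) = 7^10 = 282475249 multiplications
Difference: 199176704 - 282475249 = -83298545 (Strassen uses MORE here due to padding overhead — for small or just-over-power-of-2 n, padding can outweigh the per-level savings)

Standard: 199176704 multiplications (584^3). Strassen: 282475249 multiplications (7^10, after padding to 1024x1024). Strassen reduces 8 recursive multiplications to 7 at each level.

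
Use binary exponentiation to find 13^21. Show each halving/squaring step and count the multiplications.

Computing 13^21 by squaring (build up from 13^1; each line after the first costs one multiplication):

13^1 = 13
13^2 = (13^1)^2 = 13^2 = 169
13^4 = (13^2)^2 = 169^2 = 28561
13^5 = 13 * 13^4 = 13 * 28561 = 371293
13^10 = (13^5)^2 = 371293^2 = 137858491849
13^20 = (13^10)^2 = 137858491849^2 = 19004963774880799438801
13^21 = 13 * 13^20 = 13 * 19004963774880799438801 = 247064529073450392704413

Result: 247064529073450392704413
Multiplications needed: 6 (6 lines after 13^1)

13^21 = 247064529073450392704413. Using exponentiation by squaring, this requires 6 multiplications. The key idea: if the exponent is even, square the half-power; if odd, multiply by the base once.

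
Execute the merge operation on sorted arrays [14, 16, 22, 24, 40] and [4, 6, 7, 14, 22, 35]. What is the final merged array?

Merging process:

Compare 14 vs 4: take 4 from right. Merged: [4]
Compare 14 vs 6: take 6 from right. Merged: [4, 6]
Compare 14 vs 7: take 7 from right. Merged: [4, 6, 7]
Compare 14 vs 14: take 14 from left. Merged: [4, 6, 7, 14]
Compare 16 vs 14: take 14 from right. Merged: [4, 6, 7, 14, 14]
Compare 16 vs 22: take 16 from left. Merged: [4, 6, 7, 14, 14, 16]
Compare 22 vs 22: take 22 from left. Merged: [4, 6, 7, 14, 14, 16, 22]
Compare 24 vs 22: take 22 from right. Merged: [4, 6, 7, 14, 14, 16, 22, 22]
Compare 24 vs 35: take 24 from left. Merged: [4, 6, 7, 14, 14, 16, 22, 22, 24]
Compare 40 vs 35: take 35 from right. Merged: [4, 6, 7, 14, 14, 16, 22, 22, 24, 35]
Append remaining from left: [40]. Merged: [4, 6, 7, 14, 14, 16, 22, 22, 24, 35, 40]

Final merged array: [4, 6, 7, 14, 14, 16, 22, 22, 24, 35, 40]
Total comparisons: 10

The merged array is [4, 6, 7, 14, 14, 16, 22, 22, 24, 35, 40], requiring 10 comparisons. The merge step runs in O(n) time where n is the total number of elements.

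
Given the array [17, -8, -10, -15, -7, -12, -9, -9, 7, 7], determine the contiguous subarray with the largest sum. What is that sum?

Using Kadane's algorithm on [17, -8, -10, -15, -7, -12, -9, -9, 7, 7]:

Scanning through the array:
Position 1 (value -8): max_ending_here = 9, max_so_far = 17
Position 2 (value -10): max_ending_here = -1, max_so_far = 17
Position 3 (value -15): max_ending_here = -15, max_so_far = 17
Position 4 (value -7): max_ending_here = -7, max_so_far = 17
Position 5 (value -12): max_ending_here = -12, max_so_far = 17
Position 6 (value -9): max_ending_here = -9, max_so_far = 17
Position 7 (value -9): max_ending_here = -9, max_so_far = 17
Position 8 (value 7): max_ending_here = 7, max_so_far = 17
Position 9 (value 7): max_ending_here = 14, max_so_far = 17

Maximum subarray: [17]
Maximum sum: 17

The maximum subarray is [17] with sum 17. This subarray runs from index 0 to index 0.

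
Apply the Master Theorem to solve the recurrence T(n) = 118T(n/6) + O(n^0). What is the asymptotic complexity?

Master Theorem for T(n) = 118T(n/6) + O(n^0):

a = 118, b = 6, c = 0
log_b(a) = log_6(118) = 2.6626

Case 1: c = 0 < log_6(118) = 2.6626
T(n) = O(n^(log_6 118))

For T(n) = 118T(n/6) + O(n^0): log_6(118) = 2.6626. This is Case 1 of the Master Theorem (c < log_b(a), work dominated by leaves), giving O(n^(log_6 118)).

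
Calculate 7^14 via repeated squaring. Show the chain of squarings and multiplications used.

Computing 7^14 by squaring (build up from 7^1; each line after the first costs one multiplication):

7^1 = 7
7^2 = (7^1)^2 = 7^2 = 49
7^3 = 7 * 7^2 = 7 * 49 = 343
7^6 = (7^3)^2 = 343^2 = 117649
7^7 = 7 * 7^6 = 7 * 117649 = 823543
7^14 = (7^7)^2 = 823543^2 = 678223072849

Result: 678223072849
Multiplications needed: 5 (5 lines after 7^1)

7^14 = 678223072849. Using exponentiation by squaring, this requires 5 multiplications. The key idea: if the exponent is even, square the half-power; if odd, multiply by the base once.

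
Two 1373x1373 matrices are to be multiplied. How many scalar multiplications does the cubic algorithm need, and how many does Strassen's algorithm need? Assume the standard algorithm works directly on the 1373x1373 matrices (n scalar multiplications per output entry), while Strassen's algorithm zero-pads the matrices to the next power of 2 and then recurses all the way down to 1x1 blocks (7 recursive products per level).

Matrix multiplication for 1373x1373 matrices:

Strassen's algorithm requires power-of-2 dimensions. Pad 1373x1373 to 2048x2048 (next power of 2).

Standard algorithm: 1373^3 = 2588282117 multiplications
Strassen's algorithm: 7^(log2(2048)) = 7^11 = 1977326743 multiplications
Savings: 2588282117 - 1977326743 = 610955374 multiplications

Standard: 2588282117 multiplications (1373^3). Strassen: 1977326743 multiplications (7^11, after padding to 2048x2048). Strassen reduces 8 recursive multiplications to 7 at each level.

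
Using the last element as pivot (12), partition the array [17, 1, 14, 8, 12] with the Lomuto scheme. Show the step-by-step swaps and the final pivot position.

Lomuto partition with pivot = 12:

Initial array: [17, 1, 14, 8, 12]

arr[0]=17 > 12: no swap
arr[1]=1 <= 12: swap with position 0, array becomes [1, 17, 14, 8, 12]
arr[2]=14 > 12: no swap
arr[3]=8 <= 12: swap with position 1, array becomes [1, 8, 14, 17, 12]

Place pivot at position 2: [1, 8, 12, 17, 14]
Pivot position: 2

After partitioning with pivot 12, the array becomes [1, 8, 12, 17, 14]. The pivot is placed at index 2. All elements to the left of the pivot are <= 12, and all elements to the right are > 12.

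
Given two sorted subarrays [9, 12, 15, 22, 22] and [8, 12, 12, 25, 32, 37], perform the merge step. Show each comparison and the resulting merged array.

Merging process:

Compare 9 vs 8: take 8 from right. Merged: [8]
Compare 9 vs 12: take 9 from left. Merged: [8, 9]
Compare 12 vs 12: take 12 from left. Merged: [8, 9, 12]
Compare 15 vs 12: take 12 from right. Merged: [8, 9, 12, 12]
Compare 15 vs 12: take 12 from right. Merged: [8, 9, 12, 12, 12]
Compare 15 vs 25: take 15 from left. Merged: [8, 9, 12, 12, 12, 15]
Compare 22 vs 25: take 22 from left. Merged: [8, 9, 12, 12, 12, 15, 22]
Compare 22 vs 25: take 22 from left. Merged: [8, 9, 12, 12, 12, 15, 22, 22]
Append remaining from right: [25, 32, 37]. Merged: [8, 9, 12, 12, 12, 15, 22, 22, 25, 32, 37]

Final merged array: [8, 9, 12, 12, 12, 15, 22, 22, 25, 32, 37]
Total comparisons: 8

The merged array is [8, 9, 12, 12, 12, 15, 22, 22, 25, 32, 37], requiring 8 comparisons. The merge step runs in O(n) time where n is the total number of elements.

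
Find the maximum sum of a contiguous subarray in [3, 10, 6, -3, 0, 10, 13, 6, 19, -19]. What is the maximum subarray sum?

Using Kadane's algorithm on [3, 10, 6, -3, 0, 10, 13, 6, 19, -19]:

Scanning through the array:
Position 1 (value 10): max_ending_here = 13, max_so_far = 13
Position 2 (value 6): max_ending_here = 19, max_so_far = 19
Position 3 (value -3): max_ending_here = 16, max_so_far = 19
Position 4 (value 0): max_ending_here = 16, max_so_far = 19
Position 5 (value 10): max_ending_here = 26, max_so_far = 26
Position 6 (value 13): max_ending_here = 39, max_so_far = 39
Position 7 (value 6): max_ending_here = 45, max_so_far = 45
Position 8 (value 19): max_ending_here = 64, max_so_far = 64
Position 9 (value -19): max_ending_here = 45, max_so_far = 64

Maximum subarray: [3, 10, 6, -3, 0, 10, 13, 6, 19]
Maximum sum: 64

The maximum subarray is [3, 10, 6, -3, 0, 10, 13, 6, 19] with sum 64. This subarray runs from index 0 to index 8.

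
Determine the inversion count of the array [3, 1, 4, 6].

Finding inversions in [3, 1, 4, 6]:

(0, 1): arr[0]=3 > arr[1]=1

Total inversions: 1

The array has 1 inversion(s): (0,1). Each pair (i,j) satisfies i < j and arr[i] > arr[j].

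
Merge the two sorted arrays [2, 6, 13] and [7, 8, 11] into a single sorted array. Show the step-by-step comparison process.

Merging process:

Compare 2 vs 7: take 2 from left. Merged: [2]
Compare 6 vs 7: take 6 from left. Merged: [2, 6]
Compare 13 vs 7: take 7 from right. Merged: [2, 6, 7]
Compare 13 vs 8: take 8 from right. Merged: [2, 6, 7, 8]
Compare 13 vs 11: take 11 from right. Merged: [2, 6, 7, 8, 11]
Append remaining from left: [13]. Merged: [2, 6, 7, 8, 11, 13]

Final merged array: [2, 6, 7, 8, 11, 13]
Total comparisons: 5

The merged array is [2, 6, 7, 8, 11, 13], requiring 5 comparisons. The merge step runs in O(n) time where n is the total number of elements.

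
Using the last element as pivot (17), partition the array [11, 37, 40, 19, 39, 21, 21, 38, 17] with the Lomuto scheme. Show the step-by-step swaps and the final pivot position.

Lomuto partition with pivot = 17:

Initial array: [11, 37, 40, 19, 39, 21, 21, 38, 17]

arr[0]=11 <= 17: swap with position 0, array becomes [11, 37, 40, 19, 39, 21, 21, 38, 17]
arr[1]=37 > 17: no swap
arr[2]=40 > 17: no swap
arr[3]=19 > 17: no swap
arr[4]=39 > 17: no swap
arr[5]=21 > 17: no swap
arr[6]=21 > 17: no swap
arr[7]=38 > 17: no swap

Place pivot at position 1: [11, 17, 40, 19, 39, 21, 21, 38, 37]
Pivot position: 1

After partitioning with pivot 17, the array becomes [11, 17, 40, 19, 39, 21, 21, 38, 37]. The pivot is placed at index 1. All elements to the left of the pivot are <= 17, and all elements to the right are > 17.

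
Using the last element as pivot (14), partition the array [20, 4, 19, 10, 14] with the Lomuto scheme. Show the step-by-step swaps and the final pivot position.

Lomuto partition with pivot = 14:

Initial array: [20, 4, 19, 10, 14]

arr[0]=20 > 14: no swap
arr[1]=4 <= 14: swap with position 0, array becomes [4, 20, 19, 10, 14]
arr[2]=19 > 14: no swap
arr[3]=10 <= 14: swap with position 1, array becomes [4, 10, 19, 20, 14]

Place pivot at position 2: [4, 10, 14, 20, 19]
Pivot position: 2

After partitioning with pivot 14, the array becomes [4, 10, 14, 20, 19]. The pivot is placed at index 2. All elements to the left of the pivot are <= 14, and all elements to the right are > 14.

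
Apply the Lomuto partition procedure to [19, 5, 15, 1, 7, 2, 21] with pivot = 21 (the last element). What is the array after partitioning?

Lomuto partition with pivot = 21:

Initial array: [19, 5, 15, 1, 7, 2, 21]

arr[0]=19 <= 21: swap with position 0, array becomes [19, 5, 15, 1, 7, 2, 21]
arr[1]=5 <= 21: swap with position 1, array becomes [19, 5, 15, 1, 7, 2, 21]
arr[2]=15 <= 21: swap with position 2, array becomes [19, 5, 15, 1, 7, 2, 21]
arr[3]=1 <= 21: swap with position 3, array becomes [19, 5, 15, 1, 7, 2, 21]
arr[4]=7 <= 21: swap with position 4, array becomes [19, 5, 15, 1, 7, 2, 21]
arr[5]=2 <= 21: swap with position 5, array becomes [19, 5, 15, 1, 7, 2, 21]

Place pivot at position 6: [19, 5, 15, 1, 7, 2, 21]
Pivot position: 6

After partitioning with pivot 21, the array becomes [19, 5, 15, 1, 7, 2, 21]. The pivot is placed at index 6. All elements to the left of the pivot are <= 21, and all elements to the right are > 21.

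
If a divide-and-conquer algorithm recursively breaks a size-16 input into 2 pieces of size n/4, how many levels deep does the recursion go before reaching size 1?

For divide and conquer with division factor 4:

Problem sizes at each level:
Level 0: 16
Level 1: 4
Level 2: 1

The root is level 0 and the size-1 base case is level 2 (the tree spans levels 0 through 2, i.e. 3 levels counting the root), so the depth is the number of divisions: log_4(16) = 2

The recursion tree depth is log_4(16) = 2. At each level, the problem size is divided by 4, so it takes 2 divisions to reduce to a base case of size 1. The algorithm makes 2 recursive calls at each level.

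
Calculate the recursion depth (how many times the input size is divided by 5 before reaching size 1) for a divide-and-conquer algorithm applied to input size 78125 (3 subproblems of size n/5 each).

For divide and conquer with division factor 5:

Problem sizes at each level:
Level 0: 78125
Level 1: 15625
Level 2: 3125
Level 3: 625
Level 4: 125
Level 5: 25
Level 6: 5
Level 7: 1

The root is level 0 and the size-1 base case is level 7 (the tree spans levels 0 through 7, i.e. 8 levels counting the root), so the depth is the number of divisions: log_5(78125) = 7

The recursion tree depth is log_5(78125) = 7. At each level, the problem size is divided by 5, so it takes 7 divisions to reduce to a base case of size 1. The algorithm makes 3 recursive calls at each level.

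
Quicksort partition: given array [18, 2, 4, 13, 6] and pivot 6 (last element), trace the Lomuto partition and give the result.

Lomuto partition with pivot = 6:

Initial array: [18, 2, 4, 13, 6]

arr[0]=18 > 6: no swap
arr[1]=2 <= 6: swap with position 0, array becomes [2, 18, 4, 13, 6]
arr[2]=4 <= 6: swap with position 1, array becomes [2, 4, 18, 13, 6]
arr[3]=13 > 6: no swap

Place pivot at position 2: [2, 4, 6, 13, 18]
Pivot position: 2

After partitioning with pivot 6, the array becomes [2, 4, 6, 13, 18]. The pivot is placed at index 2. All elements to the left of the pivot are <= 6, and all elements to the right are > 6.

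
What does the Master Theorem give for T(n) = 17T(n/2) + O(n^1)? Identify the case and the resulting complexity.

Master Theorem for T(n) = 17T(n/2) + O(n^1):

a = 17, b = 2, c = 1
log_b(a) = log_2(17) = 4.0875

Case 1: c = 1 < log_2(17) = 4.0875
T(n) = O(n^(log_2 17))

For T(n) = 17T(n/2) + O(n^1): log_2(17) = 4.0875. This is Case 1 of the Master Theorem (c < log_b(a), work dominated by leaves), giving O(n^(log_2 17)).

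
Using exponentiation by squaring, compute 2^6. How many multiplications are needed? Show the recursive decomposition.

Computing 2^6 by squaring (build up from 2^1; each line after the first costs one multiplication):

2^1 = 2
2^2 = (2^1)^2 = 2^2 = 4
2^3 = 2 * 2^2 = 2 * 4 = 8
2^6 = (2^3)^2 = 8^2 = 64

Result: 64
Multiplications needed: 3 (3 lines after 2^1)

2^6 = 64. Using exponentiation by squaring, this requires 3 multiplications. The key idea: if the exponent is even, square the half-power; if odd, multiply by the base once.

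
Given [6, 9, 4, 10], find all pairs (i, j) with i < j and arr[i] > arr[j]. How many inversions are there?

Finding inversions in [6, 9, 4, 10]:

(0, 2): arr[0]=6 > arr[2]=4
(1, 2): arr[1]=9 > arr[2]=4

Total inversions: 2

The array has 2 inversion(s): (0,2), (1,2). Each pair (i,j) satisfies i < j and arr[i] > arr[j].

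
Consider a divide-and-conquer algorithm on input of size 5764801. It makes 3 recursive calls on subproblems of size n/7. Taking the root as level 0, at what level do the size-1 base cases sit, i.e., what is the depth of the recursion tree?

For divide and conquer with division factor 7:

Problem sizes at each level:
Level 0: 5764801
Level 1: 823543
Level 2: 117649
Level 3: 16807
Level 4: 2401
Level 5: 343
Level 6: 49
Level 7: 7
Level 8: 1

The root is level 0 and the size-1 base case is level 8 (the tree spans levels 0 through 8, i.e. 9 levels counting the root), so the depth is the number of divisions: log_7(5764801) = 8

The recursion tree depth is log_7(5764801) = 8. At each level, the problem size is divided by 7, so it takes 8 divisions to reduce to a base case of size 1. The algorithm makes 3 recursive calls at each level.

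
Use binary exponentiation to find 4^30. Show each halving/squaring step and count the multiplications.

Computing 4^30 by squaring (build up from 4^1; each line after the first costs one multiplication):

4^1 = 4
4^2 = (4^1)^2 = 4^2 = 16
4^3 = 4 * 4^2 = 4 * 16 = 64
4^6 = (4^3)^2 = 64^2 = 4096
4^7 = 4 * 4^6 = 4 * 4096 = 16384
4^14 = (4^7)^2 = 16384^2 = 268435456
4^15 = 4 * 4^14 = 4 * 268435456 = 1073741824
4^30 = (4^15)^2 = 1073741824^2 = 1152921504606846976

Result: 1152921504606846976
Multiplications needed: 7 (7 lines after 4^1)

4^30 = 1152921504606846976. Using exponentiation by squaring, this requires 7 multiplications. The key idea: if the exponent is even, square the half-power; if odd, multiply by the base once.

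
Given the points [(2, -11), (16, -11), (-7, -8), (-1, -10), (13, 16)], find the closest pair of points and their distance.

Computing all pairwise distances among 5 points:

d((2, -11), (16, -11)) = 14.0
d((2, -11), (-7, -8)) = 9.4868
d((2, -11), (-1, -10)) = 3.1623 <-- minimum
d((2, -11), (13, 16)) = 29.1548
d((16, -11), (-7, -8)) = 23.1948
d((16, -11), (-1, -10)) = 17.0294
d((16, -11), (13, 16)) = 27.1662
d((-7, -8), (-1, -10)) = 6.3246
d((-7, -8), (13, 16)) = 31.241
d((-1, -10), (13, 16)) = 29.5296

Closest pair: (2, -11) and (-1, -10) with distance 3.1623

The closest pair is (2, -11) and (-1, -10) with Euclidean distance 3.1623. For 5 points, brute-force pairwise comparison is shown above. For large n, the divide-and-conquer algorithm (sort by x, recurse on halves, check the dividing strip) achieves O(n log n).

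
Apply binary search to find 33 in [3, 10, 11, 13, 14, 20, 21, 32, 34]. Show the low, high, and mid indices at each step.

Binary search for 33 in [3, 10, 11, 13, 14, 20, 21, 32, 34]:

lo=0, hi=8, mid=4, arr[mid]=14 -> 14 < 33, search right half
lo=5, hi=8, mid=6, arr[mid]=21 -> 21 < 33, search right half
lo=7, hi=8, mid=7, arr[mid]=32 -> 32 < 33, search right half
lo=8, hi=8, mid=8, arr[mid]=34 -> 34 > 33, search left half
lo=8 > hi=7, target 33 not found

Binary search determines that 33 is not in the array after 4 comparisons. The search space was exhausted without finding the target.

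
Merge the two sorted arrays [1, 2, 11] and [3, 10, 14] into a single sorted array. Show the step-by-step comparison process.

Merging process:

Compare 1 vs 3: take 1 from left. Merged: [1]
Compare 2 vs 3: take 2 from left. Merged: [1, 2]
Compare 11 vs 3: take 3 from right. Merged: [1, 2, 3]
Compare 11 vs 10: take 10 from right. Merged: [1, 2, 3, 10]
Compare 11 vs 14: take 11 from left. Merged: [1, 2, 3, 10, 11]
Append remaining from right: [14]. Merged: [1, 2, 3, 10, 11, 14]

Final merged array: [1, 2, 3, 10, 11, 14]
Total comparisons: 5

The merged array is [1, 2, 3, 10, 11, 14], requiring 5 comparisons. The merge step runs in O(n) time where n is the total number of elements.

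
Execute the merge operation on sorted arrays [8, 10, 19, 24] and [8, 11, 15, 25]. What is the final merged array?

Merging process:

Compare 8 vs 8: take 8 from left. Merged: [8]
Compare 10 vs 8: take 8 from right. Merged: [8, 8]
Compare 10 vs 11: take 10 from left. Merged: [8, 8, 10]
Compare 19 vs 11: take 11 from right. Merged: [8, 8, 10, 11]
Compare 19 vs 15: take 15 from right. Merged: [8, 8, 10, 11, 15]
Compare 19 vs 25: take 19 from left. Merged: [8, 8, 10, 11, 15, 19]
Compare 24 vs 25: take 24 from left. Merged: [8, 8, 10, 11, 15, 19, 24]
Append remaining from right: [25]. Merged: [8, 8, 10, 11, 15, 19, 24, 25]

Final merged array: [8, 8, 10, 11, 15, 19, 24, 25]
Total comparisons: 7

The merged array is [8, 8, 10, 11, 15, 19, 24, 25], requiring 7 comparisons. The merge step runs in O(n) time where n is the total number of elements.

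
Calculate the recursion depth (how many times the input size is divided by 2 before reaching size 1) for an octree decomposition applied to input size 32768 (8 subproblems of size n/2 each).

For divide and conquer with division factor 2:

Problem sizes at each level:
Level 0: 32768
Level 1: 16384
Level 2: 8192
Level 3: 4096
Level 4: 2048
Level 5: 1024
Level 6: 512
Level 7: 256
Level 8: 128
Level 9: 64
Level 10: 32
Level 11: 16
Level 12: 8
Level 13: 4
Level 14: 2
Level 15: 1

The root is level 0 and the size-1 base case is level 15 (the tree spans levels 0 through 15, i.e. 16 levels counting the root), so the depth is the number of divisions: log_2(32768) = 15

The recursion tree depth is log_2(32768) = 15. At each level, the problem size is divided by 2, so it takes 15 divisions to reduce to a base case of size 1. The algorithm makes 8 recursive calls at each level.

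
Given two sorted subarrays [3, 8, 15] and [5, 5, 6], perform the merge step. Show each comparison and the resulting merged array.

Merging process:

Compare 3 vs 5: take 3 from left. Merged: [3]
Compare 8 vs 5: take 5 from right. Merged: [3, 5]
Compare 8 vs 5: take 5 from right. Merged: [3, 5, 5]
Compare 8 vs 6: take 6 from right. Merged: [3, 5, 5, 6]
Append remaining from left: [8, 15]. Merged: [3, 5, 5, 6, 8, 15]

Final merged array: [3, 5, 5, 6, 8, 15]
Total comparisons: 4

The merged array is [3, 5, 5, 6, 8, 15], requiring 4 comparisons. The merge step runs in O(n) time where n is the total number of elements.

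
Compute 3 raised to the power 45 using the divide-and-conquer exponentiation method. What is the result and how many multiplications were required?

Computing 3^45 by squaring (build up from 3^1; each line after the first costs one multiplication):

3^1 = 3
3^2 = (3^1)^2 = 3^2 = 9
3^4 = (3^2)^2 = 9^2 = 81
3^5 = 3 * 3^4 = 3 * 81 = 243
3^10 = (3^5)^2 = 243^2 = 59049
3^11 = 3 * 3^10 = 3 * 59049 = 177147
3^22 = (3^11)^2 = 177147^2 = 31381059609
3^44 = (3^22)^2 = 31381059609^2 = 984770902183611232881
3^45 = 3 * 3^44 = 3 * 984770902183611232881 = 2954312706550833698643

Result: 2954312706550833698643
Multiplications needed: 8 (8 lines after 3^1)

3^45 = 2954312706550833698643. Using exponentiation by squaring, this requires 8 multiplications. The key idea: if the exponent is even, square the half-power; if odd, multiply by the base once.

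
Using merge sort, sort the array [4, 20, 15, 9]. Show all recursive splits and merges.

Merge sort trace:

Split: [4, 20, 15, 9] -> [4, 20] and [15, 9]
  Split: [4, 20] -> [4] and [20]
  Merge: [4] + [20] -> [4, 20]
  Split: [15, 9] -> [15] and [9]
  Merge: [15] + [9] -> [9, 15]
Merge: [4, 20] + [9, 15] -> [4, 9, 15, 20]

Final sorted array: [4, 9, 15, 20]

The merge sort proceeds by recursively splitting the array and merging sorted halves.
After all merges, the sorted array is [4, 9, 15, 20].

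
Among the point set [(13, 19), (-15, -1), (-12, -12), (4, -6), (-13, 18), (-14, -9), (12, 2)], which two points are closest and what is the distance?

Computing all pairwise distances among 7 points:

d((13, 19), (-15, -1)) = 34.4093
d((13, 19), (-12, -12)) = 39.8246
d((13, 19), (4, -6)) = 26.5707
d((13, 19), (-13, 18)) = 26.0192
d((13, 19), (-14, -9)) = 38.8973
d((13, 19), (12, 2)) = 17.0294
d((-15, -1), (-12, -12)) = 11.4018
d((-15, -1), (4, -6)) = 19.6469
d((-15, -1), (-13, 18)) = 19.105
d((-15, -1), (-14, -9)) = 8.0623
d((-15, -1), (12, 2)) = 27.1662
d((-12, -12), (4, -6)) = 17.088
d((-12, -12), (-13, 18)) = 30.0167
d((-12, -12), (-14, -9)) = 3.6056 <-- minimum
d((-12, -12), (12, 2)) = 27.7849
d((4, -6), (-13, 18)) = 29.4109
d((4, -6), (-14, -9)) = 18.2483
d((4, -6), (12, 2)) = 11.3137
d((-13, 18), (-14, -9)) = 27.0185
d((-13, 18), (12, 2)) = 29.6816
d((-14, -9), (12, 2)) = 28.2312

Closest pair: (-12, -12) and (-14, -9) with distance 3.6056

The closest pair is (-12, -12) and (-14, -9) with Euclidean distance 3.6056. For 7 points, brute-force pairwise comparison is shown above. For large n, the divide-and-conquer algorithm (sort by x, recurse on halves, check the dividing strip) achieves O(n log n).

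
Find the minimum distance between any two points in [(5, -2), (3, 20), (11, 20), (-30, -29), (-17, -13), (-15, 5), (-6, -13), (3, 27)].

Computing all pairwise distances among 8 points:

d((5, -2), (3, 20)) = 22.0907
d((5, -2), (11, 20)) = 22.8035
d((5, -2), (-30, -29)) = 44.2041
d((5, -2), (-17, -13)) = 24.5967
d((5, -2), (-15, 5)) = 21.1896
d((5, -2), (-6, -13)) = 15.5563
d((5, -2), (3, 27)) = 29.0689
d((3, 20), (11, 20)) = 8.0
d((3, 20), (-30, -29)) = 59.0762
d((3, 20), (-17, -13)) = 38.5876
d((3, 20), (-15, 5)) = 23.4307
d((3, 20), (-6, -13)) = 34.2053
d((3, 20), (3, 27)) = 7.0 <-- minimum
d((11, 20), (-30, -29)) = 63.8905
d((11, 20), (-17, -13)) = 43.2782
d((11, 20), (-15, 5)) = 30.0167
d((11, 20), (-6, -13)) = 37.1214
d((11, 20), (3, 27)) = 10.6301
d((-30, -29), (-17, -13)) = 20.6155
d((-30, -29), (-15, 5)) = 37.1618
d((-30, -29), (-6, -13)) = 28.8444
d((-30, -29), (3, 27)) = 65.0
d((-17, -13), (-15, 5)) = 18.1108
d((-17, -13), (-6, -13)) = 11.0
d((-17, -13), (3, 27)) = 44.7214
d((-15, 5), (-6, -13)) = 20.1246
d((-15, 5), (3, 27)) = 28.4253
d((-6, -13), (3, 27)) = 41.0

Closest pair: (3, 20) and (3, 27) with distance 7.0

The closest pair is (3, 20) and (3, 27) with Euclidean distance 7.0. For 8 points, brute-force pairwise comparison is shown above. For large n, the divide-and-conquer algorithm (sort by x, recurse on halves, check the dividing strip) achieves O(n log n).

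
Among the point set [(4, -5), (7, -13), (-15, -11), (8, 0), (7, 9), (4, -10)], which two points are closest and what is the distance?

Computing all pairwise distances among 6 points:

d((4, -5), (7, -13)) = 8.544
d((4, -5), (-15, -11)) = 19.9249
d((4, -5), (8, 0)) = 6.4031
d((4, -5), (7, 9)) = 14.3178
d((4, -5), (4, -10)) = 5.0
d((7, -13), (-15, -11)) = 22.0907
d((7, -13), (8, 0)) = 13.0384
d((7, -13), (7, 9)) = 22.0
d((7, -13), (4, -10)) = 4.2426 <-- minimum
d((-15, -11), (8, 0)) = 25.4951
d((-15, -11), (7, 9)) = 29.7321
d((-15, -11), (4, -10)) = 19.0263
d((8, 0), (7, 9)) = 9.0554
d((8, 0), (4, -10)) = 10.7703
d((7, 9), (4, -10)) = 19.2354

Closest pair: (7, -13) and (4, -10) with distance 4.2426

The closest pair is (7, -13) and (4, -10) with Euclidean distance 4.2426. For 6 points, brute-force pairwise comparison is shown above. For large n, the divide-and-conquer algorithm (sort by x, recurse on halves, check the dividing strip) achieves O(n log n).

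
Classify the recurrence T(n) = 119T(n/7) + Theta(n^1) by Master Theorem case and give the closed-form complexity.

Master Theorem for T(n) = 119T(n/7) + O(n^1):

a = 119, b = 7, c = 1
log_b(a) = log_7(119) = 2.4560

Case 1: c = 1 < log_7(119) = 2.4560
T(n) = O(n^(log_7 119))

For T(n) = 119T(n/7) + O(n^1): log_7(119) = 2.4560. This is Case 1 of the Master Theorem (c < log_b(a), work dominated by leaves), giving O(n^(log_7 119)).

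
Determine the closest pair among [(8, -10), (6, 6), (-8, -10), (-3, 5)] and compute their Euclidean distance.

Computing all pairwise distances among 4 points:

d((8, -10), (6, 6)) = 16.1245
d((8, -10), (-8, -10)) = 16.0
d((8, -10), (-3, 5)) = 18.6011
d((6, 6), (-8, -10)) = 21.2603
d((6, 6), (-3, 5)) = 9.0554 <-- minimum
d((-8, -10), (-3, 5)) = 15.8114

Closest pair: (6, 6) and (-3, 5) with distance 9.0554

The closest pair is (6, 6) and (-3, 5) with Euclidean distance 9.0554. For 4 points, brute-force pairwise comparison is shown above. For large n, the divide-and-conquer algorithm (sort by x, recurse on halves, check the dividing strip) achieves O(n log n).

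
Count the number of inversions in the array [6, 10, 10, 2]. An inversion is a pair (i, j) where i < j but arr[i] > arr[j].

Finding inversions in [6, 10, 10, 2]:

(0, 3): arr[0]=6 > arr[3]=2
(1, 3): arr[1]=10 > arr[3]=2
(2, 3): arr[2]=10 > arr[3]=2

Total inversions: 3

The array has 3 inversion(s): (0,3), (1,3), (2,3). Each pair (i,j) satisfies i < j and arr[i] > arr[j].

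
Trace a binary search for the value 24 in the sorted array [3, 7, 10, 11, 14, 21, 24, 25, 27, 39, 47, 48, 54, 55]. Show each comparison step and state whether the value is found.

Binary search for 24 in [3, 7, 10, 11, 14, 21, 24, 25, 27, 39, 47, 48, 54, 55]:

lo=0, hi=13, mid=6, arr[mid]=24 -> Found target at index 6!

Binary search finds 24 at index 6 after 1 comparisons. The search repeatedly halves the search space by comparing with the middle element.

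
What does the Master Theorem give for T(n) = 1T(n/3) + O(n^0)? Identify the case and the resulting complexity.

Master Theorem for T(n) = 1T(n/3) + O(n^0):

a = 1, b = 3, c = 0
log_b(a) = log_3(1) = 0.0000

Case 2: c = 0 = log_3(1) = 0.0000
T(n) = O(n^0 log n) = O(log n)

For T(n) = 1T(n/3) + O(n^0): log_3(1) = 0.0000. This is Case 2 of the Master Theorem (c = log_b(a), equal work at all levels), giving O(log n).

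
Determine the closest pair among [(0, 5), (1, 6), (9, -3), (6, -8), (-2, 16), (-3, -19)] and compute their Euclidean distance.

Computing all pairwise distances among 6 points:

d((0, 5), (1, 6)) = 1.4142 <-- minimum
d((0, 5), (9, -3)) = 12.0416
d((0, 5), (6, -8)) = 14.3178
d((0, 5), (-2, 16)) = 11.1803
d((0, 5), (-3, -19)) = 24.1868
d((1, 6), (9, -3)) = 12.0416
d((1, 6), (6, -8)) = 14.8661
d((1, 6), (-2, 16)) = 10.4403
d((1, 6), (-3, -19)) = 25.318
d((9, -3), (6, -8)) = 5.831
d((9, -3), (-2, 16)) = 21.9545
d((9, -3), (-3, -19)) = 20.0
d((6, -8), (-2, 16)) = 25.2982
d((6, -8), (-3, -19)) = 14.2127
d((-2, 16), (-3, -19)) = 35.0143

Closest pair: (0, 5) and (1, 6) with distance 1.4142

The closest pair is (0, 5) and (1, 6) with Euclidean distance 1.4142. For 6 points, brute-force pairwise comparison is shown above. For large n, the divide-and-conquer algorithm (sort by x, recurse on halves, check the dividing strip) achieves O(n log n).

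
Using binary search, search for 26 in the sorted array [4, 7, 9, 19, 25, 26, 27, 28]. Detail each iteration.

Binary search for 26 in [4, 7, 9, 19, 25, 26, 27, 28]:

lo=0, hi=7, mid=3, arr[mid]=19 -> 19 < 26, search right half
lo=4, hi=7, mid=5, arr[mid]=26 -> Found target at index 5!

Binary search finds 26 at index 5 after 2 comparisons. The search repeatedly halves the search space by comparing with the middle element.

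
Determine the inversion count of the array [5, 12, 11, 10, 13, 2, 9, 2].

Finding inversions in [5, 12, 11, 10, 13, 2, 9, 2]:

(0, 5): arr[0]=5 > arr[5]=2
(0, 7): arr[0]=5 > arr[7]=2
(1, 2): arr[1]=12 > arr[2]=11
(1, 3): arr[1]=12 > arr[3]=10
(1, 5): arr[1]=12 > arr[5]=2
(1, 6): arr[1]=12 > arr[6]=9
(1, 7): arr[1]=12 > arr[7]=2
(2, 3): arr[2]=11 > arr[3]=10
(2, 5): arr[2]=11 > arr[5]=2
(2, 6): arr[2]=11 > arr[6]=9
(2, 7): arr[2]=11 > arr[7]=2
(3, 5): arr[3]=10 > arr[5]=2
(3, 6): arr[3]=10 > arr[6]=9
(3, 7): arr[3]=10 > arr[7]=2
(4, 5): arr[4]=13 > arr[5]=2
(4, 6): arr[4]=13 > arr[6]=9
(4, 7): arr[4]=13 > arr[7]=2
(6, 7): arr[6]=9 > arr[7]=2

Total inversions: 18

The array has 18 inversion(s): (0,5), (0,7), (1,2), (1,3), (1,5), (1,6), (1,7), (2,3), (2,5), (2,6), (2,7), (3,5), (3,6), (3,7), (4,5), (4,6), (4,7), (6,7). Each pair (i,j) satisfies i < j and arr[i] > arr[j].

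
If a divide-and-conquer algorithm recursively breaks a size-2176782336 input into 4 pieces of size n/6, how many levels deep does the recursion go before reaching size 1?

For divide and conquer with division factor 6:

Problem sizes at each level:
Level 0: 2176782336
Level 1: 362797056
Level 2: 60466176
Level 3: 10077696
Level 4: 1679616
Level 5: 279936
Level 6: 46656
Level 7: 7776
Level 8: 1296
Level 9: 216
Level 10: 36
Level 11: 6
Level 12: 1

The root is level 0 and the size-1 base case is level 12 (the tree spans levels 0 through 12, i.e. 13 levels counting the root), so the depth is the number of divisions: log_6(2176782336) = 12

The recursion tree depth is log_6(2176782336) = 12. At each level, the problem size is divided by 6, so it takes 12 divisions to reduce to a base case of size 1. The algorithm makes 4 recursive calls at each level.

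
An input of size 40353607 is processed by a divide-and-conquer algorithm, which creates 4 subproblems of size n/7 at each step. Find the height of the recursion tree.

For divide and conquer with division factor 7:

Problem sizes at each level:
Level 0: 40353607
Level 1: 5764801
Level 2: 823543
Level 3: 117649
Level 4: 16807
Level 5: 2401
Level 6: 343
Level 7: 49
Level 8: 7
Level 9: 1

The root is level 0 and the size-1 base case is level 9 (the tree spans levels 0 through 9, i.e. 10 levels counting the root), so the depth is the number of divisions: log_7(40353607) = 9

The recursion tree depth is log_7(40353607) = 9. At each level, the problem size is divided by 7, so it takes 9 divisions to reduce to a base case of size 1. The algorithm makes 4 recursive calls at each level.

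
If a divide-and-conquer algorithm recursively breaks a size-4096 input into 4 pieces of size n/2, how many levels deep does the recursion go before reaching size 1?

For divide and conquer with division factor 2:

Problem sizes at each level:
Level 0: 4096
Level 1: 2048
Level 2: 1024
Level 3: 512
Level 4: 256
Level 5: 128
Level 6: 64
Level 7: 32
Level 8: 16
Level 9: 8
Level 10: 4
Level 11: 2
Level 12: 1

The root is level 0 and the size-1 base case is level 12 (the tree spans levels 0 through 12, i.e. 13 levels counting the root), so the depth is the number of divisions: log_2(4096) = 12

The recursion tree depth is log_2(4096) = 12. At each level, the problem size is divided by 2, so it takes 12 divisions to reduce to a base case of size 1. The algorithm makes 4 recursive calls at each level.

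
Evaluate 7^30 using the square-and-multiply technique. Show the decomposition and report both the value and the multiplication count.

Computing 7^30 by squaring (build up from 7^1; each line after the first costs one multiplication):

7^1 = 7
7^2 = (7^1)^2 = 7^2 = 49
7^3 = 7 * 7^2 = 7 * 49 = 343
7^6 = (7^3)^2 = 343^2 = 117649
7^7 = 7 * 7^6 = 7 * 117649 = 823543
7^14 = (7^7)^2 = 823543^2 = 678223072849
7^15 = 7 * 7^14 = 7 * 678223072849 = 4747561509943
7^30 = (7^15)^2 = 4747561509943^2 = 22539340290692258087863249

Result: 22539340290692258087863249
Multiplications needed: 7 (7 lines after 7^1)

7^30 = 22539340290692258087863249. Using exponentiation by squaring, this requires 7 multiplications. The key idea: if the exponent is even, square the half-power; if odd, multiply by the base once.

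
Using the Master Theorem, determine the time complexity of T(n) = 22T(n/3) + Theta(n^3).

Master Theorem for T(n) = 22T(n/3) + O(n^3):

a = 22, b = 3, c = 3
log_b(a) = log_3(22) = 2.8136

Case 3: c = 3 > log_3(22) = 2.8136
T(n) = O(n^3) = O(n^3)

For T(n) = 22T(n/3) + O(n^3): log_3(22) = 2.8136. This is Case 3 of the Master Theorem (c > log_b(a), work dominated by root), giving O(n^3).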